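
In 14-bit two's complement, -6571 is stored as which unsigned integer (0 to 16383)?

9813

6571 in 14 bits: 01100110101011
Invert: 10011001010100
Add 1:  10011001010101 = 9813
(Check: 2^14 - 6571 = 16384 - 6571 = 9813.)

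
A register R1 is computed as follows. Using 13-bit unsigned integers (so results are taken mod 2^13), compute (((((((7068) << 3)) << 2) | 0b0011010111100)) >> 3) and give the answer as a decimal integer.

7068 = 1101110011100
→ << 3 (mod 2^13) → 1110011100000 = 7392
→ << 2 (mod 2^13) → 1001110000000 = 4992
0b0011010111100 = 0011010111100
→ | → 1011110111100 = 6076
→ >> 3 → 0001011110111 = 759

759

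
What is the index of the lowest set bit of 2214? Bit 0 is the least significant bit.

2214 = 100010100110
Trailing zeros: 1, so the lowest set bit is bit 1 (value 2).

1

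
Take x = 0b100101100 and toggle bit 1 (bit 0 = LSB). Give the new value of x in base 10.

302

x = 100101100
bit 1 is currently 0; toggle it via x ^ (1 << 1) = x ^ 2
→ 100101110 = 302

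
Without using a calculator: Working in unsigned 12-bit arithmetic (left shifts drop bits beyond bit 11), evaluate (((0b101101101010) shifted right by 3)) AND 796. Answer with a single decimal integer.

268

0b101101101010 = 101101101010
→ shifted right by 3 → 000101101101 = 365
796 = 001100011100
→ AND → 000100001100 = 268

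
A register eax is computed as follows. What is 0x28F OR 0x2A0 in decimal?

687

0x28F = 1010001111
0x2A0 = 1010100000
 OR → 1010101111 = 687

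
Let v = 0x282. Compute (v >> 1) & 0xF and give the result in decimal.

1

v = 0001010000010
Shift right by 1: 000101000001
Mask low 4 bits: 0001 = 1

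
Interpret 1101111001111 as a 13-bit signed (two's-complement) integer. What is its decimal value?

-1073

pattern = 1101111001111 (MSB is 1 ⇒ negative)
Invert: 0010000110000, add 1 → 0010000110001 = 1073, so the value is -1073.
(Equivalently: 7119 - 2^13 = 7119 - 8192 = -1073.)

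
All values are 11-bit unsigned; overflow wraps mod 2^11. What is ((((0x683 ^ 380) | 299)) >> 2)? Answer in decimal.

0x683 = 11010000011
380 = 00101111100
→ ^ → 11111111111 = 2047
299 = 00100101011
→ | → 11111111111 = 2047
→ >> 2 → 00111111111 = 511

511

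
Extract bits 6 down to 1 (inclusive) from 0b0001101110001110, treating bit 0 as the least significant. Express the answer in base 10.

v = 0001101110001110
Shift right by 1: 000110111000111
Mask low 6 bits: 000111 = 7

7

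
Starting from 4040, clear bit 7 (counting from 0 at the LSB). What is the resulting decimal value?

x = 111111001000
bit 7 is currently 1; clear it via x & ~(1 << 7) = x & ~128
→ 111101001000 = 3912

3912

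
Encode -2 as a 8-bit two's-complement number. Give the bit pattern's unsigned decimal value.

254

2 in 8 bits: 00000010
Invert: 11111101
Add 1:  11111110 = 254
(Check: 2^8 - 2 = 256 - 2 = 254.)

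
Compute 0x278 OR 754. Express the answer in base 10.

0x278 = 1001111000
754 = 1011110010
 OR → 1011111010 = 762

762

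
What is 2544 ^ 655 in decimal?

2544 = 100111110000
655 = 001010001111
XOR → 101101111111 = 2943

2943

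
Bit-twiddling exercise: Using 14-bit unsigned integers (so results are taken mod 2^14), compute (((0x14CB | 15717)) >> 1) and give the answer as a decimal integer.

0x14CB = 01010011001011
15717 = 11110101100101
→ | → 11110111101111 = 15855
→ >> 1 → 01111011110111 = 7927

7927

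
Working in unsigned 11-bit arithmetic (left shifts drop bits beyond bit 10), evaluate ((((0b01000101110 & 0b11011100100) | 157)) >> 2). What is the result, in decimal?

0b01000101110 = 01000101110
0b11011100100 = 11011100100
→ & → 01000100100 = 548
157 = 00010011101
→ | → 01010111101 = 701
→ >> 2 → 00010101111 = 175

175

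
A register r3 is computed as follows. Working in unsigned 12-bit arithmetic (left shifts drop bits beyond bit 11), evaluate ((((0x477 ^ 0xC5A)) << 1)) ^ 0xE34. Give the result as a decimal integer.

0x477 = 010001110111
0xC5A = 110001011010
→ ^ → 100000101101 = 2093
→ << 1 (mod 2^12) → 000001011010 = 90
0xE34 = 111000110100
→ ^ → 111001101110 = 3694

3694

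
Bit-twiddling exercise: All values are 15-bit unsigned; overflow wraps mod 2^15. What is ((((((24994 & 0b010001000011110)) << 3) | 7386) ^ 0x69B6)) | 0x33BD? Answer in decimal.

24994 = 110000110100010
0b010001000011110 = 010001000011110
→ & → 010000000000010 = 8194
→ << 3 (mod 2^15) → 000000000010000 = 16
7386 = 001110011011010
→ | → 001110011011010 = 7386
0x69B6 = 110100110110110
→ ^ → 111010101101100 = 30060
0x33BD = 011001110111101
→ | → 111011111111101 = 30717

30717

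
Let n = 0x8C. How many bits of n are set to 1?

0x8C = 10001100
Count the 1s: 1 + 1 + 1 = 3

3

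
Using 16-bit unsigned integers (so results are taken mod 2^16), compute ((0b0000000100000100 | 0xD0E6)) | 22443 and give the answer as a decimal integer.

0b0000000100000100 = 0000000100000100
0xD0E6 = 1101000011100110
→ | → 1101000111100110 = 53734
22443 = 0101011110101011
→ | → 1101011111101111 = 55279

55279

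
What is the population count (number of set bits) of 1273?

1273 = 10011111001
Count the 1s: 1 + 1 + 1 + 1 + 1 + 1 + 1 = 7

7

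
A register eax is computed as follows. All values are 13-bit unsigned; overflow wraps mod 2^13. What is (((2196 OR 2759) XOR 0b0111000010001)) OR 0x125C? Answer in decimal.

2196 = 0100010010100
2759 = 0101011000111
→ OR → 0101011010111 = 2775
0b0111000010001 = 0111000010001
→ XOR → 0010011000110 = 1222
0x125C = 1001001011100
→ OR → 1011011011110 = 5854

5854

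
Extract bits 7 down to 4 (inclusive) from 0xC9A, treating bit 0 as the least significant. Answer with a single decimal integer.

v = 110010011010
Shift right by 4: 11001001
Mask low 4 bits: 1001 = 9

9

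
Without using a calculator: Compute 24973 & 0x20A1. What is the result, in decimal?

8321

24973 = 110000110001101
0x20A1 = 010000010100001
AND → 010000010000001 = 8321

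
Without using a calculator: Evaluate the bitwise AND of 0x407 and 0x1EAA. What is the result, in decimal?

1026

0x407 = 0010000000111
0x1EAA = 1111010101010
AND → 0010000000010 = 1026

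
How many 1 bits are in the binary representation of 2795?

8

2795 = 101011101011
Count the 1s: 1 + 1 + 1 + 1 + 1 + 1 + 1 + 1 = 8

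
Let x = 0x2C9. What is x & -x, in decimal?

1

x = 1011001001 = 713
-x (two's complement) = …0100110111
AND   = 0000000001 = 1
(x & -x isolates the lowest set bit of x.)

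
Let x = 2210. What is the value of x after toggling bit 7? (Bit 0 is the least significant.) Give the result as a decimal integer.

2082

x = 0100010100010
bit 7 is currently 1; toggle it via x ^ (1 << 7) = x ^ 128
→ 0100000100010 = 2082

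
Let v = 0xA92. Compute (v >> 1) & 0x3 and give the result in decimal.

1

v = 101010010010
Shift right by 1: 10101001001
Mask low 2 bits: 01 = 1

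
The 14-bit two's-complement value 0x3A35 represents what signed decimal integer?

-1483

pattern = 11101000110101 (MSB is 1 ⇒ negative)
Invert: 00010111001010, add 1 → 00010111001011 = 1483, so the value is -1483.
(Equivalently: 14901 - 2^14 = 14901 - 16384 = -1483.)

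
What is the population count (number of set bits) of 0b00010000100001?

n = 10000100001
Count the 1s: 1 + 1 + 1 = 3

3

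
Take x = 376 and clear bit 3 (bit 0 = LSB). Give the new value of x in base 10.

368

x = 0101111000
bit 3 is currently 1; clear it via x & ~(1 << 3) = x & ~8
→ 0101110000 = 368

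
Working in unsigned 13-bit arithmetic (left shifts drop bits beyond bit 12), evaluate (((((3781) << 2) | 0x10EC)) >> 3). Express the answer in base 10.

895

3781 = 0111011000101
→ << 2 (mod 2^13) → 1101100010100 = 6932
0x10EC = 1000011101100
→ | → 1101111111100 = 7164
→ >> 3 → 0001101111111 = 895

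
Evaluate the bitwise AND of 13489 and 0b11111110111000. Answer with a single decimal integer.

13489 = 11010010110001
b = 11111110111000
AND → 11010010110000 = 13488

13488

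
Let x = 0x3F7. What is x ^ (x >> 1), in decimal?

524

x = 1111110111 = 1015
x>>1 = 0111111011
XOR  = 1000001100 = 524
(x ^ (x >> 1) gives the standard binary-reflected Gray code of x.)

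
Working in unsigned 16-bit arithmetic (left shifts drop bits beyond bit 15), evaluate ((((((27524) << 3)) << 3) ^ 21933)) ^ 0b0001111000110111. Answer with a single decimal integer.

43674

27524 = 0110101110000100
→ << 3 (mod 2^16) → 0101110000100000 = 23584
→ << 3 (mod 2^16) → 1110000100000000 = 57600
21933 = 0101010110101101
→ ^ → 1011010010101101 = 46253
0b0001111000110111 = 0001111000110111
→ ^ → 1010101010011010 = 43674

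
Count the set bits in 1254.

1254 = 10011100110
Count the 1s: 1 + 1 + 1 + 1 + 1 + 1 = 6

6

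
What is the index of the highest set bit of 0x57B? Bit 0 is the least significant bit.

10

0x57B = 10101111011
The topmost 1 is at position 10 (since 2^10 = 1024 ≤ 1403 < 2048).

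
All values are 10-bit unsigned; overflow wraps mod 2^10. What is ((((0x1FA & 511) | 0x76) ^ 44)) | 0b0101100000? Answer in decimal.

0x1FA = 0111111010
511 = 0111111111
→ & → 0111111010 = 506
0x76 = 0001110110
→ | → 0111111110 = 510
44 = 0000101100
→ ^ → 0111010010 = 466
0b0101100000 = 0101100000
→ | → 0111110010 = 498

498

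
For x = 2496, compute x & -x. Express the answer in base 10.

x = 100111000000 = 2496
-x (two's complement) = …011001000000
AND   = 000001000000 = 64
(x & -x isolates the lowest set bit of x.)

64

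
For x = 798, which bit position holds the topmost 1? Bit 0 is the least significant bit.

9

798 = 1100011110
The topmost 1 is at position 9 (since 2^9 = 512 ≤ 798 < 1024).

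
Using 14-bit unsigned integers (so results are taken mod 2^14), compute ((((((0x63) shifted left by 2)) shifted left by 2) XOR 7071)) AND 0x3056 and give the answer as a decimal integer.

0x63 = 00000001100011
→ shifted left by 2 (mod 2^14) → 00000110001100 = 396
→ shifted left by 2 (mod 2^14) → 00011000110000 = 1584
7071 = 01101110011111
→ XOR → 01110110101111 = 7599
0x3056 = 11000001010110
→ AND → 01000000000110 = 4102

4102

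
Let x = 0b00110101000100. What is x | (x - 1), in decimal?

3399

x = 110101000100 = 3396
x - 1 = 110101000011
OR    = 110101000111 = 3399
(x | (x - 1) sets all bits below the lowest set bit.)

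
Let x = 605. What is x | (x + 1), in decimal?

x = 1001011101 = 605
x + 1 = 1001011110
OR    = 1001011111 = 607
(x | (x + 1) sets the lowest cleared bit.)

607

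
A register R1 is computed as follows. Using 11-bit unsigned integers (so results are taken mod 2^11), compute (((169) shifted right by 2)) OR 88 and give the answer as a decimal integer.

169 = 00010101001
→ shifted right by 2 → 00000101010 = 42
88 = 00001011000
→ OR → 00001111010 = 122

122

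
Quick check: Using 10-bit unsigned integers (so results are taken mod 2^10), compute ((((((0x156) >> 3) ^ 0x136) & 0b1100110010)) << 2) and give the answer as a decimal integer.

64

0x156 = 0101010110
→ >> 3 → 0000101010 = 42
0x136 = 0100110110
→ ^ → 0100011100 = 284
0b1100110010 = 1100110010
→ & → 0100010000 = 272
→ << 2 (mod 2^10) → 0001000000 = 64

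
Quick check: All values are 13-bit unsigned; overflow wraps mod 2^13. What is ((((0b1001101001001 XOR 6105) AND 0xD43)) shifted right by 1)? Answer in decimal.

0b1001101001001 = 1001101001001
6105 = 1011111011001
→ XOR → 0010010010000 = 1168
0xD43 = 0110101000011
→ AND → 0010000000000 = 1024
→ shifted right by 1 → 0001000000000 = 512

512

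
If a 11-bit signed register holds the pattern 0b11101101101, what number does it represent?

-147

pattern = 11101101101 (MSB is 1 ⇒ negative)
Invert: 00010010010, add 1 → 00010010011 = 147, so the value is -147.
(Equivalently: 1901 - 2^11 = 1901 - 2048 = -147.)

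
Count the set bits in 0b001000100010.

n = 1000100010
Count the 1s: 1 + 1 + 1 = 3

3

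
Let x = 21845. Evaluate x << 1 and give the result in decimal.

21845 = 0101010101010101
shift left by 1 → 1010101010101010 = 43690
(equivalently, 21845 × 2^1 = 21845 × 2)

43690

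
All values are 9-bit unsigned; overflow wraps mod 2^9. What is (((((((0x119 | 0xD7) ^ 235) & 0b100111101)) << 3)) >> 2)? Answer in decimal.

104

0x119 = 100011001
0xD7 = 011010111
→ | → 111011111 = 479
235 = 011101011
→ ^ → 100110100 = 308
0b100111101 = 100111101
→ & → 100110100 = 308
→ << 3 (mod 2^9) → 110100000 = 416
→ >> 2 → 001101000 = 104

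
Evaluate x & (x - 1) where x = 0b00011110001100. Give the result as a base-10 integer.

x = 11110001100 = 1932
x - 1 = 11110001011
AND   = 11110001000 = 1928
(x & (x - 1) clears the lowest set bit of x.)

1928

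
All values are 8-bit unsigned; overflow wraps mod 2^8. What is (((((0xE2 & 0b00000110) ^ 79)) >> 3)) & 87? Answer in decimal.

0xE2 = 11100010
0b00000110 = 00000110
→ & → 00000010 = 2
79 = 01001111
→ ^ → 01001101 = 77
→ >> 3 → 00001001 = 9
87 = 01010111
→ & → 00000001 = 1

1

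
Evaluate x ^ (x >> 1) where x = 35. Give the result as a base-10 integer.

50

x = 100011 = 35
x>>1 = 010001
XOR  = 110010 = 50
(x ^ (x >> 1) gives the standard binary-reflected Gray code of x.)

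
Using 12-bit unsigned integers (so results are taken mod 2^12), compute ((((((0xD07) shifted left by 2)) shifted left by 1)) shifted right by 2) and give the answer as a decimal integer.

0xD07 = 110100000111
→ shifted left by 2 (mod 2^12) → 010000011100 = 1052
→ shifted left by 1 (mod 2^12) → 100000111000 = 2104
→ shifted right by 2 → 001000001110 = 526

526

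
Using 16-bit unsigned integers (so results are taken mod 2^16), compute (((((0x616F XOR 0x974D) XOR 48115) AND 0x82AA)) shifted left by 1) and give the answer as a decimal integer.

0x616F = 0110000101101111
0x974D = 1001011101001101
→ XOR → 1111011000100010 = 63010
48115 = 1011101111110011
→ XOR → 0100110111010001 = 19921
0x82AA = 1000001010101010
→ AND → 0000000010000000 = 128
→ shifted left by 1 (mod 2^16) → 0000000100000000 = 256

256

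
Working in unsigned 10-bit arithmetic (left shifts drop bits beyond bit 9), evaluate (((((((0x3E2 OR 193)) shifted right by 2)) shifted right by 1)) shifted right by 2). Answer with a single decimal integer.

0x3E2 = 1111100010
193 = 0011000001
→ OR → 1111100011 = 995
→ shifted right by 2 → 0011111000 = 248
→ shifted right by 1 → 0001111100 = 124
→ shifted right by 2 → 0000011111 = 31

31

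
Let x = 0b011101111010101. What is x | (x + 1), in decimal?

x = 11101111010101 = 15317
x + 1 = 11101111010110
OR    = 11101111010111 = 15319
(x | (x + 1) sets the lowest cleared bit.)

15319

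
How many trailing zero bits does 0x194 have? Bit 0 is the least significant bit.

2

0x194 = 110010100
Trailing zeros: 2, so the lowest set bit is bit 2 (value 4).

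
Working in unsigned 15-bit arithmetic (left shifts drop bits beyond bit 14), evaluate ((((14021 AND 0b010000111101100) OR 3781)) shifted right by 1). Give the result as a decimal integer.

14021 = 011011011000101
0b010000111101100 = 010000111101100
→ AND → 010000011000100 = 8388
3781 = 000111011000101
→ OR → 010111011000101 = 11973
→ shifted right by 1 → 001011101100010 = 5986

5986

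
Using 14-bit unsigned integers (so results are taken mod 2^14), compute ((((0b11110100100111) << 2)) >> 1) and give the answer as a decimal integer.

6734

0b11110100100111 = 11110100100111
→ << 2 (mod 2^14) → 11010010011100 = 13468
→ >> 1 → 01101001001110 = 6734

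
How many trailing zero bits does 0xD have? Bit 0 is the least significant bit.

0

0xD = 1101
Trailing zeros: 0, so the lowest set bit is bit 0 (value 1).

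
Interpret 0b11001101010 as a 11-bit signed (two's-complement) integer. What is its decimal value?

pattern = 11001101010 (MSB is 1 ⇒ negative)
Invert: 00110010101, add 1 → 00110010110 = 406, so the value is -406.
(Equivalently: 1642 - 2^11 = 1642 - 2048 = -406.)

-406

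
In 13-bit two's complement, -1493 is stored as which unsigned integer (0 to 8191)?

6699

1493 in 13 bits: 0010111010101
Invert: 1101000101010
Add 1:  1101000101011 = 6699
(Check: 2^13 - 1493 = 8192 - 1493 = 6699.)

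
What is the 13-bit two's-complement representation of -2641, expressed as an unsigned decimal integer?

2641 in 13 bits: 0101001010001
Invert: 1010110101110
Add 1:  1010110101111 = 5551
(Check: 2^13 - 2641 = 8192 - 2641 = 5551.)

5551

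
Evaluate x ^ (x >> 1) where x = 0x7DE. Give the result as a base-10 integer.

x = 11111011110 = 2014
x>>1 = 01111101111
XOR  = 10000110001 = 1073
(x ^ (x >> 1) gives the standard binary-reflected Gray code of x.)

1073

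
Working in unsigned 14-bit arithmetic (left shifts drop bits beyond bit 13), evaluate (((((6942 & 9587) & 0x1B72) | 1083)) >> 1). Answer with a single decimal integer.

6942 = 01101100011110
9587 = 10010101110011
→ & → 00000100010010 = 274
0x1B72 = 01101101110010
→ & → 00000100010010 = 274
1083 = 00010000111011
→ | → 00010100111011 = 1339
→ >> 1 → 00001010011101 = 669

669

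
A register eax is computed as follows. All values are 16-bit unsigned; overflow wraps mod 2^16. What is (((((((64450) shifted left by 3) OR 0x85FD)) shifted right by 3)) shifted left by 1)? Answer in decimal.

14334

64450 = 1111101111000010
→ shifted left by 3 (mod 2^16) → 1101111000010000 = 56848
0x85FD = 1000010111111101
→ OR → 1101111111111101 = 57341
→ shifted right by 3 → 0001101111111111 = 7167
→ shifted left by 1 (mod 2^16) → 0011011111111110 = 14334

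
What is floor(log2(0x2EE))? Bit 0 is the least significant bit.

0x2EE = 1011101110
The topmost 1 is at position 9 (since 2^9 = 512 ≤ 750 < 1024).

9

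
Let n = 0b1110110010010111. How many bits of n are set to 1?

10

n = 1110110010010111
Count the 1s: 1 + 1 + 1 + 1 + 1 + 1 + 1 + 1 + 1 + 1 = 10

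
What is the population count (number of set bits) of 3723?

3723 = 111010001011
Count the 1s: 1 + 1 + 1 + 1 + 1 + 1 + 1 = 7

7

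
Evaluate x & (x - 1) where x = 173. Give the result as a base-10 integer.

172

x = 10101101 = 173
x - 1 = 10101100
AND   = 10101100 = 172
(x & (x - 1) clears the lowest set bit of x.)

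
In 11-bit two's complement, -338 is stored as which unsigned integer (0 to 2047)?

338 in 11 bits: 00101010010
Invert: 11010101101
Add 1:  11010101110 = 1710
(Check: 2^11 - 338 = 2048 - 338 = 1710.)

1710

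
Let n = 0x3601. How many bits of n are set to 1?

0x3601 = 11011000000001
Count the 1s: 1 + 1 + 1 + 1 + 1 = 5

5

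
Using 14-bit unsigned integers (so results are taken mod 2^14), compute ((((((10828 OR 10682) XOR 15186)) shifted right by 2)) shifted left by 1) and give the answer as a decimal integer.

10828 = 10101001001100
10682 = 10100110111010
→ OR → 10101111111110 = 11262
15186 = 11101101010010
→ XOR → 01000010101100 = 4268
→ shifted right by 2 → 00010000101011 = 1067
→ shifted left by 1 (mod 2^14) → 00100001010110 = 2134

2134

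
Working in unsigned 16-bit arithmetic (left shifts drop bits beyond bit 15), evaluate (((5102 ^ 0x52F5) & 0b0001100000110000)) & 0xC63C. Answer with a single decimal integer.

16

5102 = 0001001111101110
0x52F5 = 0101001011110101
→ ^ → 0100000100011011 = 16667
0b0001100000110000 = 0001100000110000
→ & → 0000000000010000 = 16
0xC63C = 1100011000111100
→ & → 0000000000010000 = 16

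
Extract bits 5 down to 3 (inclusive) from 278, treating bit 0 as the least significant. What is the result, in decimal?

v = 100010110
Shift right by 3: 100010
Mask low 3 bits: 010 = 2

2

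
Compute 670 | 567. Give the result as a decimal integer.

703

670 = 1010011110
567 = 1000110111
 OR → 1010111111 = 703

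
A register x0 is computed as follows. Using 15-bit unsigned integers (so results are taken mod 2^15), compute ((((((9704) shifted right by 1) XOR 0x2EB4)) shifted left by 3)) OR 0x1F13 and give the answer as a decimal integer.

32531

9704 = 010010111101000
→ shifted right by 1 → 001001011110100 = 4852
0x2EB4 = 010111010110100
→ XOR → 011110001000000 = 15424
→ shifted left by 3 (mod 2^15) → 110001000000000 = 25088
0x1F13 = 001111100010011
→ OR → 111111100010011 = 32531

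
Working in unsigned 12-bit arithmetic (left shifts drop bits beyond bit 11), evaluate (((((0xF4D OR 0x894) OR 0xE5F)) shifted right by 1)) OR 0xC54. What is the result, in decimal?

0xF4D = 111101001101
0x894 = 100010010100
→ OR → 111111011101 = 4061
0xE5F = 111001011111
→ OR → 111111011111 = 4063
→ shifted right by 1 → 011111101111 = 2031
0xC54 = 110001010100
→ OR → 111111111111 = 4095

4095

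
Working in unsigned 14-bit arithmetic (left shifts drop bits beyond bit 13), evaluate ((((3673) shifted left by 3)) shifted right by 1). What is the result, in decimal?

6500

3673 = 00111001011001
→ shifted left by 3 (mod 2^14) → 11001011001000 = 13000
→ shifted right by 1 → 01100101100100 = 6500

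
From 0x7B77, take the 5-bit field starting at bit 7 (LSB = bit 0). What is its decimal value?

v = 111101101110111
Shift right by 7: 11110110
Mask low 5 bits: 10110 = 22

22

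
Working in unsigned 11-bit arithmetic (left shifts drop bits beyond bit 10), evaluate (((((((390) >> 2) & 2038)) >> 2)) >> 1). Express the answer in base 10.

12

390 = 00110000110
→ >> 2 → 00001100001 = 97
2038 = 11111110110
→ & → 00001100000 = 96
→ >> 2 → 00000011000 = 24
→ >> 1 → 00000001100 = 12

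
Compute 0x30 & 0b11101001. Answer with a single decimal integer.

32

0x30 = 00110000
b = 11101001
AND → 00100000 = 32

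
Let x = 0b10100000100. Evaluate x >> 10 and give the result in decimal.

x = 10100000100
shift right by 10 → 00000000001 = 1
(equivalently, floor(1284 / 1024))

1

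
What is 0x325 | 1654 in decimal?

1911

0x325 = 01100100101
1654 = 11001110110
 OR → 11101110111 = 1911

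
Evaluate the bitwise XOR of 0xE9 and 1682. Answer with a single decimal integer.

1659

0xE9 = 00011101001
1682 = 11010010010
XOR → 11001111011 = 1659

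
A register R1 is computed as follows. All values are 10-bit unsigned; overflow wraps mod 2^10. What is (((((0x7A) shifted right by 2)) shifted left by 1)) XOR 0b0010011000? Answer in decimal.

0x7A = 0001111010
→ shifted right by 2 → 0000011110 = 30
→ shifted left by 1 (mod 2^10) → 0000111100 = 60
0b0010011000 = 0010011000
→ XOR → 0010100100 = 164

164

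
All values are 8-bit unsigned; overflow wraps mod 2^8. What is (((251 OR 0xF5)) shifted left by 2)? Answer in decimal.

251 = 11111011
0xF5 = 11110101
→ OR → 11111111 = 255
→ shifted left by 2 (mod 2^8) → 11111100 = 252

252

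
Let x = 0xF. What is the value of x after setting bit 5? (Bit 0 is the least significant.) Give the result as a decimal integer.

47

x = 000001111
bit 5 is currently 0; set it via x | (1 << 5) = x | 32
→ 000101111 = 47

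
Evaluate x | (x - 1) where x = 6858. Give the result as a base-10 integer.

6859

x = 1101011001010 = 6858
x - 1 = 1101011001001
OR    = 1101011001011 = 6859
(x | (x - 1) sets all bits below the lowest set bit.)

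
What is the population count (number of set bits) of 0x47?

0x47 = 1000111
Count the 1s: 1 + 1 + 1 + 1 = 4

4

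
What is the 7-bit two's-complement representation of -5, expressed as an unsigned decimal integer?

5 in 7 bits: 0000101
Invert: 1111010
Add 1:  1111011 = 123
(Check: 2^7 - 5 = 128 - 5 = 123.)

123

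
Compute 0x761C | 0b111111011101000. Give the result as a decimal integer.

32508

0x761C = 111011000011100
b = 111111011101000
 OR → 111111011111100 = 32508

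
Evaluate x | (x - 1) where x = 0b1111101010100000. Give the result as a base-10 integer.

64191

x = 1111101010100000 = 64160
x - 1 = 1111101010011111
OR    = 1111101010111111 = 64191
(x | (x - 1) sets all bits below the lowest set bit.)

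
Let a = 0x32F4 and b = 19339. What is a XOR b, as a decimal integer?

31103

0x32F4 = 011001011110100
19339 = 100101110001011
XOR → 111100101111111 = 31103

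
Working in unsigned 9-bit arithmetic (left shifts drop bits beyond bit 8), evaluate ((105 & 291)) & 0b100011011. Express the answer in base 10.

1

105 = 001101001
291 = 100100011
→ & → 000100001 = 33
0b100011011 = 100011011
→ & → 000000001 = 1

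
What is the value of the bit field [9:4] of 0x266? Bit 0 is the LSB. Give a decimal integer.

v = 1001100110
Shift right by 4: 100110
Mask low 6 bits: 100110 = 38

38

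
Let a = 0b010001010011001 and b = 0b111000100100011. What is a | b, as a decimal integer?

29627

a = 010001010011001
b = 111000100100011
 OR → 111001110111011 = 29627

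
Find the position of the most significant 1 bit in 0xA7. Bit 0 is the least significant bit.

7

0xA7 = 10100111
The topmost 1 is at position 7 (since 2^7 = 128 ≤ 167 < 256).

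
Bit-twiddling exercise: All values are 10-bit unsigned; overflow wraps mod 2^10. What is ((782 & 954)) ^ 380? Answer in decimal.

782 = 1100001110
954 = 1110111010
→ & → 1100001010 = 778
380 = 0101111100
→ ^ → 1001110110 = 630

630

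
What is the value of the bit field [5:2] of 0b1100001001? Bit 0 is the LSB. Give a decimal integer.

2

v = 1100001001
Shift right by 2: 11000010
Mask low 4 bits: 0010 = 2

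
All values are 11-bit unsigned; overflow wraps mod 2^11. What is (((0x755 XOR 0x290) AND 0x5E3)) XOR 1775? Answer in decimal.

814

0x755 = 11101010101
0x290 = 01010010000
→ XOR → 10111000101 = 1477
0x5E3 = 10111100011
→ AND → 10111000001 = 1473
1775 = 11011101111
→ XOR → 01100101110 = 814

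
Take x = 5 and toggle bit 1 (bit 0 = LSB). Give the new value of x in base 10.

x = 00000101
bit 1 is currently 0; toggle it via x ^ (1 << 1) = x ^ 2
→ 00000111 = 7

7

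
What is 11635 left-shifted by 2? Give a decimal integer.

46540

11635 = 0010110101110011
shift left by 2 → 1011010111001100 = 46540
(equivalently, 11635 × 2^2 = 11635 × 4)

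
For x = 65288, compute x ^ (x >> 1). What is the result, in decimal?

x = 1111111100001000 = 65288
x>>1 = 0111111110000100
XOR  = 1000000010001100 = 32908
(x ^ (x >> 1) gives the standard binary-reflected Gray code of x.)

32908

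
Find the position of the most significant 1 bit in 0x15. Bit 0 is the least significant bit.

4

0x15 = 10101
The topmost 1 is at position 4 (since 2^4 = 16 ≤ 21 < 32).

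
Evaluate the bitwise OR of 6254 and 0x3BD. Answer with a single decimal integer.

6254 = 1100001101110
0x3BD = 0001110111101
 OR → 1101111111111 = 7167

7167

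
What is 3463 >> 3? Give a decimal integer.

432

3463 = 110110000111
shift right by 3 → 000110110000 = 432
(equivalently, floor(3463 / 8))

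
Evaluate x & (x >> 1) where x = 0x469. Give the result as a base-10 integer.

32

x = 10001101001 = 1129
x>>1 = 01000110100
AND  = 00000100000 = 32
(x & (x >> 1) has a 1 wherever x has two consecutive 1 bits.)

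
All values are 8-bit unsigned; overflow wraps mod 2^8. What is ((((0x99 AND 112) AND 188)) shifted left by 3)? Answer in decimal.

0x99 = 10011001
112 = 01110000
→ AND → 00010000 = 16
188 = 10111100
→ AND → 00010000 = 16
→ shifted left by 3 (mod 2^8) → 10000000 = 128

128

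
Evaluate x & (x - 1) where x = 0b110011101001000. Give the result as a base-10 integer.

x = 110011101001000 = 26440
x - 1 = 110011101000111
AND   = 110011101000000 = 26432
(x & (x - 1) clears the lowest set bit of x.)

26432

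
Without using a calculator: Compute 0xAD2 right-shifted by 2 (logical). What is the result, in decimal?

0xAD2 = 101011010010
shift right by 2 → 001010110100 = 692
(equivalently, floor(2770 / 4))

692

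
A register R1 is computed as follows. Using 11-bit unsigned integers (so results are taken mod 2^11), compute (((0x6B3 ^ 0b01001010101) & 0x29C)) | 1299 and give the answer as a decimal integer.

0x6B3 = 11010110011
0b01001010101 = 01001010101
→ ^ → 10011100110 = 1254
0x29C = 01010011100
→ & → 00010000100 = 132
1299 = 10100010011
→ | → 10110010111 = 1431

1431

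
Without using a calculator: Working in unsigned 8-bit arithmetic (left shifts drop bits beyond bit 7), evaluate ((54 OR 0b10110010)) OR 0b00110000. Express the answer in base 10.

54 = 00110110
0b10110010 = 10110010
→ OR → 10110110 = 182
0b00110000 = 00110000
→ OR → 10110110 = 182

182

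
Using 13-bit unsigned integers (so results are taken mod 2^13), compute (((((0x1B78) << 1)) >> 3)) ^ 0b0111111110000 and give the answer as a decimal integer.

3374

0x1B78 = 1101101111000
→ << 1 (mod 2^13) → 1011011110000 = 5872
→ >> 3 → 0001011011110 = 734
0b0111111110000 = 0111111110000
→ ^ → 0110100101110 = 3374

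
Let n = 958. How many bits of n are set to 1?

958 = 1110111110
Count the 1s: 1 + 1 + 1 + 1 + 1 + 1 + 1 + 1 = 8

8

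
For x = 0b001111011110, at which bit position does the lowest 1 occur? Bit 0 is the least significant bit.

1

0b001111011110 = 1111011110
Trailing zeros: 1, so the lowest set bit is bit 1 (value 2).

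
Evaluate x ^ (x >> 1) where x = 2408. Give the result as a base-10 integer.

3548

x = 100101101000 = 2408
x>>1 = 010010110100
XOR  = 110111011100 = 3548
(x ^ (x >> 1) gives the standard binary-reflected Gray code of x.)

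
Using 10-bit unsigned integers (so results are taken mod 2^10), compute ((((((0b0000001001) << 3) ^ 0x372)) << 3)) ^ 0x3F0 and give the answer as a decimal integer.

0b0000001001 = 0000001001
→ << 3 (mod 2^10) → 0001001000 = 72
0x372 = 1101110010
→ ^ → 1100111010 = 826
→ << 3 (mod 2^10) → 0111010000 = 464
0x3F0 = 1111110000
→ ^ → 1000100000 = 544

544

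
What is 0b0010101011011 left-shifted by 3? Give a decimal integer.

x = 00010101011011
shift left by 3 → 10101011011000 = 10968
(equivalently, 1371 × 2^3 = 1371 × 8)

10968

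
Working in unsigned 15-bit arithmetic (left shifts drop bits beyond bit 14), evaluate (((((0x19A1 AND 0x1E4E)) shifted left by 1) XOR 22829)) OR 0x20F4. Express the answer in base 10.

0x19A1 = 001100110100001
0x1E4E = 001111001001110
→ AND → 001100000000000 = 6144
→ shifted left by 1 (mod 2^15) → 011000000000000 = 12288
22829 = 101100100101101
→ XOR → 110100100101101 = 26925
0x20F4 = 010000011110100
→ OR → 110100111111101 = 27133

27133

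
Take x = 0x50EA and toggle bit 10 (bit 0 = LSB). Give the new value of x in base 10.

x = 101000011101010
bit 10 is currently 0; toggle it via x ^ (1 << 10) = x ^ 1024
→ 101010011101010 = 21738

21738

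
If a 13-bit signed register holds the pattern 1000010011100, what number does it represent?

-3940

pattern = 1000010011100 (MSB is 1 ⇒ negative)
Invert: 0111101100011, add 1 → 0111101100100 = 3940, so the value is -3940.
(Equivalently: 4252 - 2^13 = 4252 - 8192 = -3940.)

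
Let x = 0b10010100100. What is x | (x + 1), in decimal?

1189

x = 10010100100 = 1188
x + 1 = 10010100101
OR    = 10010100101 = 1189
(x | (x + 1) sets the lowest cleared bit.)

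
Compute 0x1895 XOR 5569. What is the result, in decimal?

0x1895 = 1100010010101
5569 = 1010111000001
XOR → 0110101010100 = 3412

3412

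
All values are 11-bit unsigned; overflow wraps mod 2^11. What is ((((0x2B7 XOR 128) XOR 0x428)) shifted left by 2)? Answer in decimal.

124

0x2B7 = 01010110111
128 = 00010000000
→ XOR → 01000110111 = 567
0x428 = 10000101000
→ XOR → 11000011111 = 1567
→ shifted left by 2 (mod 2^11) → 00001111100 = 124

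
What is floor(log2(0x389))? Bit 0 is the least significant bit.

9

0x389 = 1110001001
The topmost 1 is at position 9 (since 2^9 = 512 ≤ 905 < 1024).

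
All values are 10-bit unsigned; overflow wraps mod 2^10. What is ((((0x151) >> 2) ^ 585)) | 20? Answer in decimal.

541

0x151 = 0101010001
→ >> 2 → 0001010100 = 84
585 = 1001001001
→ ^ → 1000011101 = 541
20 = 0000010100
→ | → 1000011101 = 541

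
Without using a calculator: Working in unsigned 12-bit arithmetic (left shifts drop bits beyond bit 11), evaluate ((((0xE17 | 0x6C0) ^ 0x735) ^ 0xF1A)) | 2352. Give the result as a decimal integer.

4088

0xE17 = 111000010111
0x6C0 = 011011000000
→ | → 111011010111 = 3799
0x735 = 011100110101
→ ^ → 100111100010 = 2530
0xF1A = 111100011010
→ ^ → 011011111000 = 1784
2352 = 100100110000
→ | → 111111111000 = 4088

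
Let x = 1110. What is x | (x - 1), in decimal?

x = 10001010110 = 1110
x - 1 = 10001010101
OR    = 10001010111 = 1111
(x | (x - 1) sets all bits below the lowest set bit.)

1111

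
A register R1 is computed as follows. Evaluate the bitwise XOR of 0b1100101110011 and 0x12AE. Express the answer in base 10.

3037

a = 1100101110011
0x12AE = 1001010101110
XOR → 0101111011101 = 3037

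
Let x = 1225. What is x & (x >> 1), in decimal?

64

x = 10011001001 = 1225
x>>1 = 01001100100
AND  = 00001000000 = 64
(x & (x >> 1) has a 1 wherever x has two consecutive 1 bits.)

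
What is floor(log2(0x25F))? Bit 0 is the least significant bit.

0x25F = 1001011111
The topmost 1 is at position 9 (since 2^9 = 512 ≤ 607 < 1024).

9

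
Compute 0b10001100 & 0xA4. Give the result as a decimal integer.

132

a = 10001100
0xA4 = 10100100
AND → 10000100 = 132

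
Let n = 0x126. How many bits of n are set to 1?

0x126 = 100100110
Count the 1s: 1 + 1 + 1 + 1 = 4

4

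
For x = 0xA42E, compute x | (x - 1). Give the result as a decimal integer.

42031

x = 1010010000101110 = 42030
x - 1 = 1010010000101101
OR    = 1010010000101111 = 42031
(x | (x - 1) sets all bits below the lowest set bit.)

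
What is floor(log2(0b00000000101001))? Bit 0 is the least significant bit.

5

0b00000000101001 = 101001
The topmost 1 is at position 5 (since 2^5 = 32 ≤ 41 < 64).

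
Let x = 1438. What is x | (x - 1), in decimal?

x = 10110011110 = 1438
x - 1 = 10110011101
OR    = 10110011111 = 1439
(x | (x - 1) sets all bits below the lowest set bit.)

1439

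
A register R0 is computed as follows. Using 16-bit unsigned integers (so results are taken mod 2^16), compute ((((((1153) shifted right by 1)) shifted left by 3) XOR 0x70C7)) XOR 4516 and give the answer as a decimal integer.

1153 = 0000010010000001
→ shifted right by 1 → 0000001001000000 = 576
→ shifted left by 3 (mod 2^16) → 0001001000000000 = 4608
0x70C7 = 0111000011000111
→ XOR → 0110001011000111 = 25287
4516 = 0001000110100100
→ XOR → 0111001101100011 = 29539

29539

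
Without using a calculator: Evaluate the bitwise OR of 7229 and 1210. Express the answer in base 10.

7359

7229 = 1110000111101
1210 = 0010010111010
 OR → 1110010111111 = 7359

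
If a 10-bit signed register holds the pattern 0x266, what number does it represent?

-410

pattern = 1001100110 (MSB is 1 ⇒ negative)
Invert: 0110011001, add 1 → 0110011010 = 410, so the value is -410.
(Equivalently: 614 - 2^10 = 614 - 1024 = -410.)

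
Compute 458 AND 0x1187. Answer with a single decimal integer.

458 = 0000111001010
0x1187 = 1000110000111
AND → 0000110000010 = 386

386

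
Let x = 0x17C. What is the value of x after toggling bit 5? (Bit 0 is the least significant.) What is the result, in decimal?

348

x = 101111100
bit 5 is currently 1; toggle it via x ^ (1 << 5) = x ^ 32
→ 101011100 = 348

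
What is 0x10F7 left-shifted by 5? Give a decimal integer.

138976

0x10F7 = 000001000011110111
shift left by 5 → 100001111011100000 = 138976
(equivalently, 4343 × 2^5 = 4343 × 32)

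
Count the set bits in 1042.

1042 = 10000010010
Count the 1s: 1 + 1 + 1 = 3

3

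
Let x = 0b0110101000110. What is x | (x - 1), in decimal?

x = 110101000110 = 3398
x - 1 = 110101000101
OR    = 110101000111 = 3399
(x | (x - 1) sets all bits below the lowest set bit.)

3399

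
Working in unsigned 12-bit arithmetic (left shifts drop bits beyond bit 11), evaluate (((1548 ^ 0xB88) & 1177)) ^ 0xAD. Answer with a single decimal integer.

1069

1548 = 011000001100
0xB88 = 101110001000
→ ^ → 110110000100 = 3460
1177 = 010010011001
→ & → 010010000000 = 1152
0xAD = 000010101101
→ ^ → 010000101101 = 1069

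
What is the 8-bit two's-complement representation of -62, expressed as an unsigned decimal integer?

194

62 in 8 bits: 00111110
Invert: 11000001
Add 1:  11000010 = 194
(Check: 2^8 - 62 = 256 - 62 = 194.)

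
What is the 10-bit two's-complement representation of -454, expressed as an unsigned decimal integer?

454 in 10 bits: 0111000110
Invert: 1000111001
Add 1:  1000111010 = 570
(Check: 2^10 - 454 = 1024 - 454 = 570.)

570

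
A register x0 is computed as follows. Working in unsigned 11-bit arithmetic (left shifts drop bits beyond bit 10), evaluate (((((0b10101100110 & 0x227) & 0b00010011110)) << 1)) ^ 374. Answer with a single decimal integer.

0b10101100110 = 10101100110
0x227 = 01000100111
→ & → 00000100110 = 38
0b00010011110 = 00010011110
→ & → 00000000110 = 6
→ << 1 (mod 2^11) → 00000001100 = 12
374 = 00101110110
→ ^ → 00101111010 = 378

378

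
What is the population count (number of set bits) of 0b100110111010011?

9

n = 100110111010011
Count the 1s: 1 + 1 + 1 + 1 + 1 + 1 + 1 + 1 + 1 = 9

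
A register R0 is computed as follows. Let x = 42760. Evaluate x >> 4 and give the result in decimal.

2672

42760 = 1010011100001000
shift right by 4 → 0000101001110000 = 2672
(equivalently, floor(42760 / 16))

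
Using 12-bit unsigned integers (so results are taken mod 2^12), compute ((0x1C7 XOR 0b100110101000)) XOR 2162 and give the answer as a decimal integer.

0x1C7 = 000111000111
0b100110101000 = 100110101000
→ XOR → 100001101111 = 2159
2162 = 100001110010
→ XOR → 000000011101 = 29

29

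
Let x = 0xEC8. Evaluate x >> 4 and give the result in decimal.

236

0xEC8 = 111011001000
shift right by 4 → 000011101100 = 236
(equivalently, floor(3784 / 16))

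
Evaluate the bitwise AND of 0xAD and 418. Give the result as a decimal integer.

160

0xAD = 010101101
418 = 110100010
AND → 010100000 = 160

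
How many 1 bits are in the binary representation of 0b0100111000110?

n = 100111000110
Count the 1s: 1 + 1 + 1 + 1 + 1 + 1 = 6

6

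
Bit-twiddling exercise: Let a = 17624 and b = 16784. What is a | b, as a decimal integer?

17624 = 100010011011000
16784 = 100000110010000
 OR → 100010111011000 = 17880

17880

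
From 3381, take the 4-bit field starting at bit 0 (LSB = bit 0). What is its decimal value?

v = 110100110101
Shift right by 0: 110100110101
Mask low 4 bits: 0101 = 5

5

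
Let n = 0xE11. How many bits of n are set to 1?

0xE11 = 111000010001
Count the 1s: 1 + 1 + 1 + 1 + 1 = 5

5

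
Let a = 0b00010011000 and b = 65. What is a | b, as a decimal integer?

a = 10011000
65 = 01000001
 OR → 11011001 = 217

217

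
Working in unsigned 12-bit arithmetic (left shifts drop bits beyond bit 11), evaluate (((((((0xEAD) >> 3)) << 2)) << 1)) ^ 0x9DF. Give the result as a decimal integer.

0xEAD = 111010101101
→ >> 3 → 000111010101 = 469
→ << 2 (mod 2^12) → 011101010100 = 1876
→ << 1 (mod 2^12) → 111010101000 = 3752
0x9DF = 100111011111
→ ^ → 011101110111 = 1911

1911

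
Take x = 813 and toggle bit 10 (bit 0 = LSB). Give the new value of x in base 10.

1837

x = 001100101101
bit 10 is currently 0; toggle it via x ^ (1 << 10) = x ^ 1024
→ 011100101101 = 1837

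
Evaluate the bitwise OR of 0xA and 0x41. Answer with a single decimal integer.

0xA = 0001010
0x41 = 1000001
 OR → 1001011 = 75

75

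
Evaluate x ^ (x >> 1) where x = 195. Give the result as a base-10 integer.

x = 11000011 = 195
x>>1 = 01100001
XOR  = 10100010 = 162
(x ^ (x >> 1) gives the standard binary-reflected Gray code of x.)

162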